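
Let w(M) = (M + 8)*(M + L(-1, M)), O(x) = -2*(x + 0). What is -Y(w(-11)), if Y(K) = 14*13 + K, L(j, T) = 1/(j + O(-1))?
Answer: -212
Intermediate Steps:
O(x) = -2*x
L(j, T) = 1/(2 + j) (L(j, T) = 1/(j - 2*(-1)) = 1/(j + 2) = 1/(2 + j))
w(M) = (1 + M)*(8 + M) (w(M) = (M + 8)*(M + 1/(2 - 1)) = (8 + M)*(M + 1/1) = (8 + M)*(M + 1) = (8 + M)*(1 + M) = (1 + M)*(8 + M))
Y(K) = 182 + K
-Y(w(-11)) = -(182 + (8 + (-11)**2 + 9*(-11))) = -(182 + (8 + 121 - 99)) = -(182 + 30) = -1*212 = -212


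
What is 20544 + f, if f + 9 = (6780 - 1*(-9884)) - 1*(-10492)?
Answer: 47691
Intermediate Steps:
f = 27147 (f = -9 + ((6780 - 1*(-9884)) - 1*(-10492)) = -9 + ((6780 + 9884) + 10492) = -9 + (16664 + 10492) = -9 + 27156 = 27147)
20544 + f = 20544 + 27147 = 47691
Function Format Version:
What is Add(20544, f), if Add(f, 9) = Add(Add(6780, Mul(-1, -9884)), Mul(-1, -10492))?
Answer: 47691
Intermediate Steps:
f = 27147 (f = Add(-9, Add(Add(6780, Mul(-1, -9884)), Mul(-1, -10492))) = Add(-9, Add(Add(6780, 9884), 10492)) = Add(-9, Add(16664, 10492)) = Add(-9, 27156) = 27147)
Add(20544, f) = Add(20544, 27147) = 47691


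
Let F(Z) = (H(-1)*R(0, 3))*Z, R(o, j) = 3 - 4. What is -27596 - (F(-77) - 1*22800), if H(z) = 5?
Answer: -5181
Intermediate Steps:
R(o, j) = -1
F(Z) = -5*Z (F(Z) = (5*(-1))*Z = -5*Z)
-27596 - (F(-77) - 1*22800) = -27596 - (-5*(-77) - 1*22800) = -27596 - (385 - 22800) = -27596 - 1*(-22415) = -27596 + 22415 = -5181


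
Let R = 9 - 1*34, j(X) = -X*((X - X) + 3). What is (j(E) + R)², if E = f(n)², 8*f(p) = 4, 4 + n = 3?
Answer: 10609/16 ≈ 663.06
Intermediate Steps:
n = -1 (n = -4 + 3 = -1)
f(p) = ½ (f(p) = (⅛)*4 = ½)
E = ¼ (E = (½)² = ¼ ≈ 0.25000)
j(X) = -3*X (j(X) = -X*(0 + 3) = -X*3 = -3*X)
R = -25 (R = 9 - 34 = -25)
(j(E) + R)² = (-3*¼ - 25)² = (-¾ - 25)² = (-103/4)² = 10609/16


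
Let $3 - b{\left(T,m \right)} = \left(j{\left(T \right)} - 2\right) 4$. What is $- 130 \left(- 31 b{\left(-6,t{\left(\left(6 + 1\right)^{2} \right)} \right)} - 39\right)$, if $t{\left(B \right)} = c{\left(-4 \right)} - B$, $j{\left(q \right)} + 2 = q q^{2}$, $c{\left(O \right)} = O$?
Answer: $3563560$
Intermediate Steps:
$j{\left(q \right)} = -2 + q^{3}$ ($j{\left(q \right)} = -2 + q q^{2} = -2 + q^{3}$)
$t{\left(B \right)} = -4 - B$
$b{\left(T,m \right)} = 19 - 4 T^{3}$ ($b{\left(T,m \right)} = 3 - \left(\left(-2 + T^{3}\right) - 2\right) 4 = 3 - \left(-4 + T^{3}\right) 4 = 3 - \left(-16 + 4 T^{3}\right) = 19 - 4 T^{3}$)
$- 130 \left(- 31 b{\left(-6,t{\left(\left(6 + 1\right)^{2} \right)} \right)} - 39\right) = - 130 \left(- 31 \left(19 - 4 \left(-6\right)^{3}\right) - 39\right) = - 130 \left(- 31 \left(19 - -864\right) - 39\right) = - 130 \left(- 31 \left(19 + 864\right) - 39\right) = - 130 \left(\left(-31\right) 883 - 39\right) = - 130 \left(-27373 - 39\right) = \left(-130\right) \left(-27412\right) = 3563560$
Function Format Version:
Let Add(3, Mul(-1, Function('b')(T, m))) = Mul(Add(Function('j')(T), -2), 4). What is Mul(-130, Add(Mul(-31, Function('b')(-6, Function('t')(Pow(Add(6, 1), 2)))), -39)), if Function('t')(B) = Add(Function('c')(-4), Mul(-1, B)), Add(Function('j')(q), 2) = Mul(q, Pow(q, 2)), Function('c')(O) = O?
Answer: 3563560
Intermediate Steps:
Function('j')(q) = Add(-2, Pow(q, 3)) (Function('j')(q) = Add(-2, Mul(q, Pow(q, 2))) = Add(-2, Pow(q, 3)))
Function('t')(B) = Add(-4, Mul(-1, B))
Function('b')(T, m) = Add(19, Mul(-4, Pow(T, 3))) (Function('b')(T, m) = Add(3, Mul(-1, Mul(Add(Add(-2, Pow(T, 3)), -2), 4))) = Add(3, Mul(-1, Mul(Add(-4, Pow(T, 3)), 4))) = Add(3, Mul(-1, Add(-16, Mul(4, Pow(T, 3))))) = Add(3, Add(16, Mul(-4, Pow(T, 3)))) = Add(19, Mul(-4, Pow(T, 3))))
Mul(-130, Add(Mul(-31, Function('b')(-6, Function('t')(Pow(Add(6, 1), 2)))), -39)) = Mul(-130, Add(Mul(-31, Add(19, Mul(-4, Pow(-6, 3)))), -39)) = Mul(-130, Add(Mul(-31, Add(19, Mul(-4, -216))), -39)) = Mul(-130, Add(Mul(-31, Add(19, 864)), -39)) = Mul(-130, Add(Mul(-31, 883), -39)) = Mul(-130, Add(-27373, -39)) = Mul(-130, -27412) = 3563560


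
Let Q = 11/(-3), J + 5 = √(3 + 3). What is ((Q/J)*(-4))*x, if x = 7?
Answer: -1540/57 - 308*√6/57 ≈ -40.253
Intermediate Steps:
J = -5 + √6 (J = -5 + √(3 + 3) = -5 + √6 ≈ -2.5505)
Q = -11/3 (Q = 11*(-⅓) = -11/3 ≈ -3.6667)
((Q/J)*(-4))*x = (-11/(3*(-5 + √6))*(-4))*7 = (44/(3*(-5 + √6)))*7 = 308/(3*(-5 + √6))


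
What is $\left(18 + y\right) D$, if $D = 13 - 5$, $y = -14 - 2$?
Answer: $16$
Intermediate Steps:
$y = -16$
$D = 8$
$\left(18 + y\right) D = \left(18 - 16\right) 8 = 2 \cdot 8 = 16$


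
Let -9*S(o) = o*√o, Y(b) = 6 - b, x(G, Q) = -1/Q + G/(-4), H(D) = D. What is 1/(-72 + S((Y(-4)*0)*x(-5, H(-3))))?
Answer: -1/72 ≈ -0.013889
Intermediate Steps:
x(G, Q) = -1/Q - G/4 (x(G, Q) = -1/Q + G*(-¼) = -1/Q - G/4)
S(o) = -o^(3/2)/9 (S(o) = -o*√o/9 = -o^(3/2)/9)
1/(-72 + S((Y(-4)*0)*x(-5, H(-3)))) = 1/(-72 - 0*(-1/(-3) - ¼*(-5))^(3/2)/9) = 1/(-72 - 0*(-1*(-⅓) + 5/4)^(3/2)/9) = 1/(-72 - 0*(⅓ + 5/4)^(3/2)/9) = 1/(-72 - (0*(19/12))^(3/2)/9) = 1/(-72 - 0^(3/2)/9) = 1/(-72 - ⅑*0) = 1/(-72 + 0) = 1/(-72) = -1/72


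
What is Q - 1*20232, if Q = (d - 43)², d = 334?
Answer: 64449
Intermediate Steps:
Q = 84681 (Q = (334 - 43)² = 291² = 84681)
Q - 1*20232 = 84681 - 1*20232 = 84681 - 20232 = 64449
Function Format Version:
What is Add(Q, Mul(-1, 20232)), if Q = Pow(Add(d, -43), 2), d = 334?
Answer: 64449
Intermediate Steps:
Q = 84681 (Q = Pow(Add(334, -43), 2) = Pow(291, 2) = 84681)
Add(Q, Mul(-1, 20232)) = Add(84681, Mul(-1, 20232)) = Add(84681, -20232) = 64449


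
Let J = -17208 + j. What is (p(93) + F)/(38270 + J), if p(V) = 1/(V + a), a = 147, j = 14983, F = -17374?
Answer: -4169759/8650800 ≈ -0.48201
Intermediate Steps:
p(V) = 1/(147 + V) (p(V) = 1/(V + 147) = 1/(147 + V))
J = -2225 (J = -17208 + 14983 = -2225)
(p(93) + F)/(38270 + J) = (1/(147 + 93) - 17374)/(38270 - 2225) = (1/240 - 17374)/36045 = (1/240 - 17374)*(1/36045) = -4169759/240*1/36045 = -4169759/8650800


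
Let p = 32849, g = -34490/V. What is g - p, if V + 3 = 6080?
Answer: -199657863/6077 ≈ -32855.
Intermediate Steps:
V = 6077 (V = -3 + 6080 = 6077)
g = -34490/6077 ≈ -5.6755
g - p = -34490/6077 - 1*32849 = -34490/6077 - 32849 = -199657863/6077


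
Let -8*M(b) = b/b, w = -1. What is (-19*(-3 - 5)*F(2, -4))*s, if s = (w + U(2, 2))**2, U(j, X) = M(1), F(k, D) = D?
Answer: -1539/2 ≈ -769.50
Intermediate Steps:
M(b) = -1/8 (M(b) = -b/(8*b) = -1/8*1 = -1/8)
U(j, X) = -1/8
s = 81/64 (s = (-1 - 1/8)**2 = (-9/8)**2 = 81/64 ≈ 1.2656)
(-19*(-3 - 5)*F(2, -4))*s = -19*(-3 - 5)*(-4)*(81/64) = -(-152)*(-4)*(81/64) = -19*32*(81/64) = -608*81/64 = -1539/2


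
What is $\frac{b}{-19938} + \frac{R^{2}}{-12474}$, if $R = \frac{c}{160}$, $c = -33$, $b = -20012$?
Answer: $\frac{10758414647}{10718668800} \approx 1.0037$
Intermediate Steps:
$R = - \frac{33}{160} \approx -0.20625$
$\frac{b}{-19938} + \frac{R^{2}}{-12474} = - \frac{20012}{-19938} + \frac{\left(- \frac{33}{160}\right)^{2}}{-12474} = \left(-20012\right) \left(- \frac{1}{19938}\right) + \frac{1089}{25600} \left(- \frac{1}{12474}\right) = \frac{10006}{9969} - \frac{11}{3225600} = \frac{10758414647}{10718668800}$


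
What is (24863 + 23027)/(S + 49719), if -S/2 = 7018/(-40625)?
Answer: 1945531250/2019848411 ≈ 0.96321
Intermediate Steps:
S = 14036/40625 (S = -14036/(-40625) = -14036*(-1)/40625 = -2*(-7018/40625) = 14036/40625 ≈ 0.34550)
(24863 + 23027)/(S + 49719) = (24863 + 23027)/(14036/40625 + 49719) = 47890/(2019848411/40625) = 47890*(40625/2019848411) = 1945531250/2019848411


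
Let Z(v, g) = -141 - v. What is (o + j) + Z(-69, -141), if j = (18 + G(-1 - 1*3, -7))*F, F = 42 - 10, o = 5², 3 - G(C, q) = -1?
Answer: 657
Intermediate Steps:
G(C, q) = 4 (G(C, q) = 3 - 1*(-1) = 3 + 1 = 4)
o = 25
F = 32
j = 704 (j = (18 + 4)*32 = 22*32 = 704)
(o + j) + Z(-69, -141) = (25 + 704) + (-141 - 1*(-69)) = 729 + (-141 + 69) = 729 - 72 = 657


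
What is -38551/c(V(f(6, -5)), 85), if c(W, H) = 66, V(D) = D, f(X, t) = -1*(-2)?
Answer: -38551/66 ≈ -584.11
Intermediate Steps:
f(X, t) = 2
-38551/c(V(f(6, -5)), 85) = -38551/66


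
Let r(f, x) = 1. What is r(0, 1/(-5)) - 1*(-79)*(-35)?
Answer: -2764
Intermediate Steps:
r(0, 1/(-5)) - 1*(-79)*(-35) = 1 - 1*(-79)*(-35) = 1 + 79*(-35) = 1 - 2765 = -2764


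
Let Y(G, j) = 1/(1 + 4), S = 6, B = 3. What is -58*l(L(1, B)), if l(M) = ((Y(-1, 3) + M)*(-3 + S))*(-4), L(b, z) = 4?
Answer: 14616/5 ≈ 2923.2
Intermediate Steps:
Y(G, j) = ⅕ (Y(G, j) = 1/5 = ⅕)
l(M) = -12/5 - 12*M (l(M) = ((⅕ + M)*(-3 + 6))*(-4) = ((⅕ + M)*3)*(-4) = (⅗ + 3*M)*(-4) = -12/5 - 12*M)
-58*l(L(1, B)) = -58*(-12/5 - 12*4) = -58*(-12/5 - 48) = -58*(-252/5) = 14616/5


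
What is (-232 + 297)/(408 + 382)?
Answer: 13/158 ≈ 0.082278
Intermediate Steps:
(-232 + 297)/(408 + 382) = 65/790 = 65*(1/790) = 13/158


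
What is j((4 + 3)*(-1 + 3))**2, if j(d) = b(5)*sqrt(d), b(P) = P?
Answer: 350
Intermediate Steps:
j(d) = 5*sqrt(d)
j((4 + 3)*(-1 + 3))**2 = (5*sqrt((4 + 3)*(-1 + 3)))**2 = (5*sqrt(7*2))**2 = (5*sqrt(14))**2 = 350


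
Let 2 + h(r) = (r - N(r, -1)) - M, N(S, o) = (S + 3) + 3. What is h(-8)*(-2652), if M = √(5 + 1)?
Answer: 21216 + 2652*√6 ≈ 27712.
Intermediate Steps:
N(S, o) = 6 + S (N(S, o) = (3 + S) + 3 = 6 + S)
M = √6 ≈ 2.4495
h(r) = -8 - √6 (h(r) = -2 + ((r - (6 + r)) - √6) = -2 + ((r + (-6 - r)) - √6) = -2 + (-6 - √6) = -8 - √6)
h(-8)*(-2652) = (-8 - √6)*(-2652) = 21216 + 2652*√6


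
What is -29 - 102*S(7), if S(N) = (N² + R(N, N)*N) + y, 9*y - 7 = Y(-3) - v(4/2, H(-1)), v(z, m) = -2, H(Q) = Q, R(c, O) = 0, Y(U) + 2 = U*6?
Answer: -14707/3 ≈ -4902.3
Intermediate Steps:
Y(U) = -2 + 6*U (Y(U) = -2 + U*6 = -2 + 6*U)
y = -11/9 (y = 7/9 + ((-2 + 6*(-3)) - 1*(-2))/9 = 7/9 + ((-2 - 18) + 2)/9 = 7/9 + (-20 + 2)/9 = 7/9 + (⅑)*(-18) = 7/9 - 2 = -11/9 ≈ -1.2222)
S(N) = -11/9 + N² (S(N) = (N² + 0*N) - 11/9 = (N² + 0) - 11/9 = N² - 11/9 = -11/9 + N²)
-29 - 102*S(7) = -29 - 102*(-11/9 + 7²) = -29 - 102*(-11/9 + 49) = -29 - 102*430/9 = -29 - 14620/3 = -14707/3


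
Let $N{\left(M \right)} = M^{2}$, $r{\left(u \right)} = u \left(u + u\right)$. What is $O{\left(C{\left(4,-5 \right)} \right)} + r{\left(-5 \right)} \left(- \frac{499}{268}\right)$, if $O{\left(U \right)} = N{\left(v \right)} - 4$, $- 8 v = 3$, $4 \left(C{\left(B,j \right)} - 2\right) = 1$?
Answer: $- \frac{415749}{4288} \approx -96.956$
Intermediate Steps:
$r{\left(u \right)} = 2 u^{2}$ ($r{\left(u \right)} = u 2 u = 2 u^{2}$)
$C{\left(B,j \right)} = \frac{9}{4}$ ($C{\left(B,j \right)} = 2 + \frac{1}{4} \cdot 1 = 2 + \frac{1}{4} = \frac{9}{4}$)
$v = - \frac{3}{8}$ ($v = \left(- \frac{1}{8}\right) 3 = - \frac{3}{8} \approx -0.375$)
$O{\left(U \right)} = - \frac{247}{64}$ ($O{\left(U \right)} = \left(- \frac{3}{8}\right)^{2} - 4 = \frac{9}{64} - 4 = - \frac{247}{64}$)
$O{\left(C{\left(4,-5 \right)} \right)} + r{\left(-5 \right)} \left(- \frac{499}{268}\right) = - \frac{247}{64} + 2 \left(-5\right)^{2} \left(- \frac{499}{268}\right) = - \frac{247}{64} + 2 \cdot 25 \left(\left(-499\right) \frac{1}{268}\right) = - \frac{247}{64} + 50 \left(- \frac{499}{268}\right) = - \frac{247}{64} - \frac{12475}{134} = - \frac{415749}{4288}$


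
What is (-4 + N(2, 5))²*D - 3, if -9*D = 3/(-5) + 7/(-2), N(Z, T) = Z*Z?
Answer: -3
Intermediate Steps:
N(Z, T) = Z²
D = 41/90 (D = -(3/(-5) + 7/(-2))/9 = -(3*(-⅕) + 7*(-½))/9 = -(-⅗ - 7/2)/9 = -⅑*(-41/10) = 41/90 ≈ 0.45556)
(-4 + N(2, 5))²*D - 3 = (-4 + 2²)²*(41/90) - 3 = (-4 + 4)²*(41/90) - 3 = 0²*(41/90) - 3 = 0*(41/90) - 3 = 0 - 3 = -3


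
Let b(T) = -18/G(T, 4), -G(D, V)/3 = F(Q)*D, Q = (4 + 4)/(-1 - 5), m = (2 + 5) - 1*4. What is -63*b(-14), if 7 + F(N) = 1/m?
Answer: -81/20 ≈ -4.0500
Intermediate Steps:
m = 3 (m = 7 - 4 = 3)
Q = -4/3 (Q = 8/(-6) = 8*(-⅙) = -4/3 ≈ -1.3333)
F(N) = -20/3 (F(N) = -7 + 1/3 = -7 + ⅓ = -20/3)
G(D, V) = 20*D (G(D, V) = -(-20)*D = 20*D)
b(T) = -9/(10*T) (b(T) = -18*1/(20*T) = -9/(10*T))
-63*b(-14) = -(-567)/(10*(-14)) = -(-567)*(-1)/(10*14) = -63*9/140 = -81/20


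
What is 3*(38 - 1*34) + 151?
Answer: 163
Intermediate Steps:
3*(38 - 1*34) + 151 = 3*(38 - 34) + 151 = 3*4 + 151 = 12 + 151 = 163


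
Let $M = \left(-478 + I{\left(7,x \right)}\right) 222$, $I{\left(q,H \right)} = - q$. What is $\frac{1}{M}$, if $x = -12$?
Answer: $- \frac{1}{107670} \approx -9.2876 \cdot 10^{-6}$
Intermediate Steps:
$M = -107670$ ($M = \left(-478 - 7\right) 222 = \left(-485\right) 222 = -107670$)
$\frac{1}{M} = \frac{1}{-107670} = - \frac{1}{107670}$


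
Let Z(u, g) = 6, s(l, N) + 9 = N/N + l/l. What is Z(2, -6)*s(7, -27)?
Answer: -42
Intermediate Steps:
s(l, N) = -7 (s(l, N) = -9 + (N/N + l/l) = -9 + (1 + 1) = -9 + 2 = -7)
Z(2, -6)*s(7, -27) = 6*(-7) = -42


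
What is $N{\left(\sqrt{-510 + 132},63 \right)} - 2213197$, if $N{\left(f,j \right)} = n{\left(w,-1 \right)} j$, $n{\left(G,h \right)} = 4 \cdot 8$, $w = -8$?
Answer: $-2211181$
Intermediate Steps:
$n{\left(G,h \right)} = 32$
$N{\left(f,j \right)} = 32 j$
$N{\left(\sqrt{-510 + 132},63 \right)} - 2213197 = 32 \cdot 63 - 2213197 = 2016 - 2213197 = -2211181$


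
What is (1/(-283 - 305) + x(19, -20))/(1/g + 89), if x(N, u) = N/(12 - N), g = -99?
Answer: -52701/1726760 ≈ -0.030520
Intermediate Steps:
(1/(-283 - 305) + x(19, -20))/(1/g + 89) = (1/(-283 - 305) - 1*19/(-12 + 19))/(1/(-99) + 89) = (1/(-588) - 1*19/7)/(-1/99 + 89) = (-1/588 - 1*19*⅐)/(8810/99) = (-1/588 - 19/7)*(99/8810) = -1597/588*99/8810 = -52701/1726760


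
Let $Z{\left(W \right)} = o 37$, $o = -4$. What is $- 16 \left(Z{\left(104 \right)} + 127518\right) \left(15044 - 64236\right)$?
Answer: $100249360640$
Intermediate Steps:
$Z{\left(W \right)} = -148$ ($Z{\left(W \right)} = \left(-4\right) 37 = -148$)
$- 16 \left(Z{\left(104 \right)} + 127518\right) \left(15044 - 64236\right) = - 16 \left(-148 + 127518\right) \left(15044 - 64236\right) = - 16 \cdot 127370 \left(-49192\right) = \left(-16\right) \left(-6265585040\right) = 100249360640$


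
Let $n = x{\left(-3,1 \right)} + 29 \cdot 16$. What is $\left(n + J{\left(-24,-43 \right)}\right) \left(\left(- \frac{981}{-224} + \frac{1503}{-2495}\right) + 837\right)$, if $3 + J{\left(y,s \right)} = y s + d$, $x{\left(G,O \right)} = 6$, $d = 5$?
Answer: $\frac{22084993701}{17465} \approx 1.2645 \cdot 10^{6}$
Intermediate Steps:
$n = 470$ ($n = 6 + 29 \cdot 16 = 6 + 464 = 470$)
$J{\left(y,s \right)} = 2 + s y$ ($J{\left(y,s \right)} = -3 + \left(y s + 5\right) = -3 + \left(s y + 5\right) = -3 + \left(5 + s y\right) = 2 + s y$)
$\left(n + J{\left(-24,-43 \right)}\right) \left(\left(- \frac{981}{-224} + \frac{1503}{-2495}\right) + 837\right) = \left(470 + \left(2 - -1032\right)\right) \left(\left(- \frac{981}{-224} + \frac{1503}{-2495}\right) + 837\right) = \left(470 + \left(2 + 1032\right)\right) \left(\left(\left(-981\right) \left(- \frac{1}{224}\right) + 1503 \left(- \frac{1}{2495}\right)\right) + 837\right) = \left(470 + 1034\right) \left(\left(\frac{981}{224} - \frac{1503}{2495}\right) + 837\right) = 1504 \left(\frac{2110923}{558880} + 837\right) = 1504 \cdot \frac{469893483}{558880} = \frac{22084993701}{17465}$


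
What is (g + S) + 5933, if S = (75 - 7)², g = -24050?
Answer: -13493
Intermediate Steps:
S = 4624 (S = 68² = 4624)
(g + S) + 5933 = (-24050 + 4624) + 5933 = -19426 + 5933 = -13493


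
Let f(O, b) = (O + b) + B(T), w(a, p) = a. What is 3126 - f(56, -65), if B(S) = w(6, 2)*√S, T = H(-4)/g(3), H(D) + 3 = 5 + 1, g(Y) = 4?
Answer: 3135 - 3*√3 ≈ 3129.8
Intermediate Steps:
H(D) = 3 (H(D) = -3 + (5 + 1) = -3 + 6 = 3)
T = ¾ (T = 3/4 = 3*(¼) = ¾ ≈ 0.75000)
B(S) = 6*√S
f(O, b) = O + b + 3*√3 (f(O, b) = (O + b) + 6*√(¾) = (O + b) + 6*(√3/2) = (O + b) + 3*√3 = O + b + 3*√3)
3126 - f(56, -65) = 3126 - (56 - 65 + 3*√3) = 3126 - (-9 + 3*√3) = 3126 + (9 - 3*√3) = 3135 - 3*√3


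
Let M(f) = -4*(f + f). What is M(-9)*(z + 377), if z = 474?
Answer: 61272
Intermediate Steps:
M(f) = -8*f
M(-9)*(z + 377) = (-8*(-9))*(474 + 377) = 72*851 = 61272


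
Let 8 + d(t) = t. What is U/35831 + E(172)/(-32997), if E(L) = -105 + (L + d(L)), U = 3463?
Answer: 35330550/394105169 ≈ 0.089648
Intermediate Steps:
d(t) = -8 + t
E(L) = -113 + 2*L (E(L) = -105 + (L + (-8 + L)) = -105 + (-8 + 2*L) = -113 + 2*L)
U/35831 + E(172)/(-32997) = 3463/35831 + (-113 + 2*172)/(-32997) = 3463*(1/35831) + (-113 + 344)*(-1/32997) = 3463/35831 + 231*(-1/32997) = 3463/35831 - 77/10999 = 35330550/394105169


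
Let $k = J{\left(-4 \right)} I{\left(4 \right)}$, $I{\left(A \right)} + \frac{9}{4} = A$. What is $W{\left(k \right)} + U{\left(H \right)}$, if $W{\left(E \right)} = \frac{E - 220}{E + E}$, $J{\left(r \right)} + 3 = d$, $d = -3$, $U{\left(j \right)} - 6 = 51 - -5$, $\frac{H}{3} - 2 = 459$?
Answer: $\frac{3065}{42} \approx 72.976$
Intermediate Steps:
$H = 1383$ ($H = 6 + 3 \cdot 459 = 6 + 1377 = 1383$)
$I{\left(A \right)} = - \frac{9}{4} + A$
$U{\left(j \right)} = 62$ ($U{\left(j \right)} = 6 + \left(51 - -5\right) = 6 + \left(51 + 5\right) = 6 + 56 = 62$)
$J{\left(r \right)} = -6$ ($J{\left(r \right)} = -3 - 3 = -6$)
$k = - \frac{21}{2}$ ($k = - 6 \left(- \frac{9}{4} + 4\right) = \left(-6\right) \frac{7}{4} = - \frac{21}{2} \approx -10.5$)
$W{\left(E \right)} = \frac{-220 + E}{2 E}$
$W{\left(k \right)} + U{\left(H \right)} = \frac{-220 - \frac{21}{2}}{2 \left(- \frac{21}{2}\right)} + 62 = \frac{1}{2} \left(- \frac{2}{21}\right) \left(- \frac{461}{2}\right) + 62 = \frac{461}{42} + 62 = \frac{3065}{42}$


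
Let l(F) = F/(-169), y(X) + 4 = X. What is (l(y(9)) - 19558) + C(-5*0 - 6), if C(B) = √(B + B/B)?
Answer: -3305307/169 + I*√5 ≈ -19558.0 + 2.2361*I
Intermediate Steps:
y(X) = -4 + X
C(B) = √(1 + B) (C(B) = √(B + 1) = √(1 + B))
l(F) = -F/169 (l(F) = F*(-1/169) = -F/169)
(l(y(9)) - 19558) + C(-5*0 - 6) = (-(-4 + 9)/169 - 19558) + √(1 + (-5*0 - 6)) = (-1/169*5 - 19558) + √(1 + (0 - 6)) = (-5/169 - 19558) + √(1 - 6) = -3305307/169 + √(-5) = -3305307/169 + I*√5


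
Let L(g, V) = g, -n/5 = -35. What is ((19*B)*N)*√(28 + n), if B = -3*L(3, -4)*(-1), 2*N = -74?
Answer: -6327*√203 ≈ -90146.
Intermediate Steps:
n = 175 (n = -5*(-35) = 175)
N = -37 (N = (½)*(-74) = -37)
B = 9 (B = -3*3*(-1) = -9*(-1) = 9)
((19*B)*N)*√(28 + n) = ((19*9)*(-37))*√(28 + 175) = (171*(-37))*√203 = -6327*√203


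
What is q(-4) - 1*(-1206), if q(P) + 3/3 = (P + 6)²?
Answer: 1209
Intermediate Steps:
q(P) = -1 + (6 + P)² (q(P) = -1 + (P + 6)² = -1 + (6 + P)²)
q(-4) - 1*(-1206) = (-1 + (6 - 4)²) - 1*(-1206) = (-1 + 2²) + 1206 = (-1 + 4) + 1206 = 3 + 1206 = 1209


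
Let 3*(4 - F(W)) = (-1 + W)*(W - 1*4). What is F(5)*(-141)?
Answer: -376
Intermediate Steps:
F(W) = 4 - (-1 + W)*(-4 + W)/3 (F(W) = 4 - (-1 + W)*(W - 1*4)/3 = 4 - (-1 + W)*(W - 4)/3 = 4 - (-1 + W)*(-4 + W)/3)
F(5)*(-141) = (8/3 - ⅓*5² + (5/3)*5)*(-141) = (8/3 - ⅓*25 + 25/3)*(-141) = (8/3 - 25/3 + 25/3)*(-141) = (8/3)*(-141) = -376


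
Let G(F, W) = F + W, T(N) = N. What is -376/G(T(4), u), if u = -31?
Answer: 376/27 ≈ 13.926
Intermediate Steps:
-376/G(T(4), u) = -376/(4 - 31) = -376/(-27) = -376*(-1/27) = 376/27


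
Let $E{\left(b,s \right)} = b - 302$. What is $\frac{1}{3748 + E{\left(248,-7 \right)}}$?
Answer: $\frac{1}{3694} \approx 0.00027071$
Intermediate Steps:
$E{\left(b,s \right)} = -302 + b$
$\frac{1}{3748 + E{\left(248,-7 \right)}} = \frac{1}{3748 + \left(-302 + 248\right)} = \frac{1}{3748 - 54} = \frac{1}{3694}$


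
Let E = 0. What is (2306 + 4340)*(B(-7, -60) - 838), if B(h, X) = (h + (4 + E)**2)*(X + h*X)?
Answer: 15963692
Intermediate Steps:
B(h, X) = (16 + h)*(X + X*h) (B(h, X) = (h + (4 + 0)**2)*(X + h*X) = (h + 4**2)*(X + X*h) = (h + 16)*(X + X*h) = (16 + h)*(X + X*h))
(2306 + 4340)*(B(-7, -60) - 838) = (2306 + 4340)*(-60*(16 + (-7)**2 + 17*(-7)) - 838) = 6646*(-60*(16 + 49 - 119) - 838) = 6646*(-60*(-54) - 838) = 6646*(3240 - 838) = 6646*2402 = 15963692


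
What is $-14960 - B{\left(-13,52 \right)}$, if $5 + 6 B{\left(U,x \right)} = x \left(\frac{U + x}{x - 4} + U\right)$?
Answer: $- \frac{356485}{24} \approx -14854.0$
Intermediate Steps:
$B{\left(U,x \right)} = - \frac{5}{6} + \frac{x \left(U + \frac{U + x}{-4 + x}\right)}{6}$ ($B{\left(U,x \right)} = - \frac{5}{6} + \frac{x \left(\frac{U + x}{x - 4} + U\right)}{6} = - \frac{5}{6} + \frac{x \left(\frac{U + x}{-4 + x} + U\right)}{6} = - \frac{5}{6} + \frac{x \left(U + \frac{U + x}{-4 + x}\right)}{6}$)
$-14960 - B{\left(-13,52 \right)} = -14960 - \frac{20 + 52^{2} - 260 - 13 \cdot 52^{2} - \left(-39\right) 52}{6 \left(-4 + 52\right)} = -14960 - \frac{20 + 2704 - 260 - 35152 + 2028}{6 \cdot 48} = -14960 - \frac{1}{6} \cdot \frac{1}{48} \left(20 + 2704 - 260 - 35152 + 2028\right) = -14960 - \frac{1}{6} \cdot \frac{1}{48} \left(-30660\right) = -14960 - - \frac{2555}{24} = -14960 + \frac{2555}{24} = - \frac{356485}{24}$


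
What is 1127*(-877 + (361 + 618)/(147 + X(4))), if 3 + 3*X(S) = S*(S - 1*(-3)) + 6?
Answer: -463204889/472 ≈ -9.8137e+5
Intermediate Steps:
X(S) = 1 + S*(3 + S)/3 (X(S) = -1 + (S*(S - 1*(-3)) + 6)/3 = -1 + (S*(S + 3) + 6)/3 = -1 + (S*(3 + S) + 6)/3 = -1 + (6 + S*(3 + S))/3 = -1 + (2 + S*(3 + S)/3) = 1 + S*(3 + S)/3)
1127*(-877 + (361 + 618)/(147 + X(4))) = 1127*(-877 + (361 + 618)/(147 + (1 + 4 + (1/3)*4**2))) = 1127*(-877 + 979/(147 + (1 + 4 + (1/3)*16))) = 1127*(-877 + 979/(147 + (1 + 4 + 16/3))) = 1127*(-877 + 979/(147 + 31/3)) = 1127*(-877 + 979/(472/3)) = 1127*(-877 + 979*(3/472)) = 1127*(-877 + 2937/472) = 1127*(-411007/472) = -463204889/472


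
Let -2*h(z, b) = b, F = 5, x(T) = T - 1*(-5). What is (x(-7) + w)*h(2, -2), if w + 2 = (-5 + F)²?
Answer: -4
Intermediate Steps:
x(T) = 5 + T (x(T) = T + 5 = 5 + T)
h(z, b) = -b/2
w = -2 (w = -2 + (-5 + 5)² = -2 + 0² = -2 + 0 = -2)
(x(-7) + w)*h(2, -2) = ((5 - 7) - 2)*(-½*(-2)) = (-2 - 2)*1 = -4*1 = -4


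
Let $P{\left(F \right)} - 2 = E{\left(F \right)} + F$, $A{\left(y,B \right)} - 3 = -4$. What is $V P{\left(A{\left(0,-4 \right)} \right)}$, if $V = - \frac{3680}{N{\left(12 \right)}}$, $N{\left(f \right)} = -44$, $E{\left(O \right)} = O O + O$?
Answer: $\frac{920}{11} \approx 83.636$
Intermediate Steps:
$E{\left(O \right)} = O + O^{2}$ ($E{\left(O \right)} = O^{2} + O = O + O^{2}$)
$A{\left(y,B \right)} = -1$ ($A{\left(y,B \right)} = 3 - 4 = -1$)
$P{\left(F \right)} = 2 + F + F \left(1 + F\right)$ ($P{\left(F \right)} = 2 + \left(F \left(1 + F\right) + F\right) = 2 + \left(F + F \left(1 + F\right)\right) = 2 + F + F \left(1 + F\right)$)
$V = \frac{920}{11}$ ($V = - \frac{3680}{-44} = \left(-3680\right) \left(- \frac{1}{44}\right) = \frac{920}{11} \approx 83.636$)
$V P{\left(A{\left(0,-4 \right)} \right)} = \frac{920 \left(2 - 1 - \left(1 - 1\right)\right)}{11} = \frac{920 \left(2 - 1 - 0\right)}{11} = \frac{920 \left(2 - 1 + 0\right)}{11} = \frac{920}{11} \cdot 1 = \frac{920}{11}$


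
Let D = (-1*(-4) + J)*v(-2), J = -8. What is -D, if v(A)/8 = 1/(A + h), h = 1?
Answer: -32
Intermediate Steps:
v(A) = 8/(1 + A) (v(A) = 8/(A + 1) = 8/(1 + A))
D = 32 (D = (-1*(-4) - 8)*(8/(1 - 2)) = (4 - 8)*(8/(-1)) = -32*(-1) = -4*(-8) = 32)
-D = -1*32 = -32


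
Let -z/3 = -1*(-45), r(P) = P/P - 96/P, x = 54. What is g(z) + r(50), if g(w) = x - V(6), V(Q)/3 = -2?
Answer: 1477/25 ≈ 59.080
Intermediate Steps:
V(Q) = -6 (V(Q) = 3*(-2) = -6)
r(P) = 1 - 96/P
z = -135 (z = -(-3)*(-45) = -3*45 = -135)
g(w) = 60 (g(w) = 54 - 1*(-6) = 54 + 6 = 60)
g(z) + r(50) = 60 + (-96 + 50)/50 = 60 + (1/50)*(-46) = 60 - 23/25 = 1477/25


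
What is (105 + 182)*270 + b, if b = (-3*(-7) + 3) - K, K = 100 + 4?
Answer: 77410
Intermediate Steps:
K = 104
b = -80 (b = (-3*(-7) + 3) - 1*104 = (21 + 3) - 104 = 24 - 104 = -80)
(105 + 182)*270 + b = (105 + 182)*270 - 80 = 287*270 - 80 = 77490 - 80 = 77410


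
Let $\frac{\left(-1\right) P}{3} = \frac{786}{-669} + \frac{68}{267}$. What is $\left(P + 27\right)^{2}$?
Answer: $\frac{348878054281}{393903409} \approx 885.69$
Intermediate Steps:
$P = \frac{54790}{19847}$ ($P = - 3 \left(\frac{786}{-669} + \frac{68}{267}\right) = - 3 \left(786 \left(- \frac{1}{669}\right) + 68 \cdot \frac{1}{267}\right) = - 3 \left(- \frac{262}{223} + \frac{68}{267}\right) = \left(-3\right) \left(- \frac{54790}{59541}\right) = \frac{54790}{19847} \approx 2.7606$)
$\left(P + 27\right)^{2} = \left(\frac{54790}{19847} + 27\right)^{2} = \left(\frac{590659}{19847}\right)^{2} = \frac{348878054281}{393903409}$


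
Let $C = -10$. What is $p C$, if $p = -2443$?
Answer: $24430$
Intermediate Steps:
$p C = \left(-2443\right) \left(-10\right) = 24430$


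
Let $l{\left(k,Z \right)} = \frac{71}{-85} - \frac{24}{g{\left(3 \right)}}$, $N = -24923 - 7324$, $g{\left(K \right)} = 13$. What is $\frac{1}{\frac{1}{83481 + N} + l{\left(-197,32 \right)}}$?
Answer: $- \frac{56613570}{151805237} \approx -0.37294$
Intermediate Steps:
$N = -32247$
$l{\left(k,Z \right)} = - \frac{2963}{1105}$ ($l{\left(k,Z \right)} = \frac{71}{-85} - \frac{24}{13} = 71 \left(- \frac{1}{85}\right) - \frac{24}{13} = - \frac{71}{85} - \frac{24}{13} = - \frac{2963}{1105}$)
$\frac{1}{\frac{1}{83481 + N} + l{\left(-197,32 \right)}} = \frac{1}{\frac{1}{83481 - 32247} - \frac{2963}{1105}} = \frac{1}{\frac{1}{51234} - \frac{2963}{1105}} = \frac{1}{- \frac{151805237}{56613570}} = - \frac{56613570}{151805237}$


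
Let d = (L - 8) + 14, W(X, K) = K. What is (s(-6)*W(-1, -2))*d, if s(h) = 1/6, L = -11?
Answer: 5/3 ≈ 1.6667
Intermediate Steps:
d = -5 (d = (-11 - 8) + 14 = -19 + 14 = -5)
s(h) = 1/6
(s(-6)*W(-1, -2))*d = ((1/6)*(-2))*(-5) = -1/3*(-5) = 5/3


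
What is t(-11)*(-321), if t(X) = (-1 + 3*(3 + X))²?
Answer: -200625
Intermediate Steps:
t(X) = (8 + 3*X)² (t(X) = (-1 + (9 + 3*X))² = (8 + 3*X)²)
t(-11)*(-321) = (8 + 3*(-11))²*(-321) = (8 - 33)²*(-321) = (-25)²*(-321) = 625*(-321) = -200625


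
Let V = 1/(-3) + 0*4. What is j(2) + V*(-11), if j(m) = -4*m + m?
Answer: -7/3 ≈ -2.3333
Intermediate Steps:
V = -⅓ (V = -⅓ + 0 = -⅓ ≈ -0.33333)
j(m) = -3*m
j(2) + V*(-11) = -3*2 - ⅓*(-11) = -6 + 11/3 = -7/3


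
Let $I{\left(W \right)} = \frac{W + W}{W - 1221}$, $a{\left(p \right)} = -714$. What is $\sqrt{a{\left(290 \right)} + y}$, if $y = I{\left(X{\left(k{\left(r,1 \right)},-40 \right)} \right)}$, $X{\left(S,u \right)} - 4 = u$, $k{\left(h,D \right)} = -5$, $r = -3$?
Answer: $\frac{3 i \sqrt{13926722}}{419} \approx 26.72 i$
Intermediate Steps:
$X{\left(S,u \right)} = 4 + u$
$I{\left(W \right)} = \frac{2 W}{-1221 + W}$
$y = \frac{24}{419}$ ($y = \frac{2 \left(4 - 40\right)}{-1221 + \left(4 - 40\right)} = 2 \left(-36\right) \frac{1}{-1221 - 36} = 2 \left(-36\right) \frac{1}{-1257} = 2 \left(-36\right) \left(- \frac{1}{1257}\right) = \frac{24}{419} \approx 0.057279$)
$\sqrt{a{\left(290 \right)} + y} = \sqrt{-714 + \frac{24}{419}} = \sqrt{- \frac{299142}{419}} = \frac{3 i \sqrt{13926722}}{419}$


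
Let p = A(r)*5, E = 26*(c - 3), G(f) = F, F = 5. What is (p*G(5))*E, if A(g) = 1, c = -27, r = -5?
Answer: -19500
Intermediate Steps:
G(f) = 5
E = -780 (E = 26*(-27 - 3) = 26*(-30) = -780)
p = 5 (p = 1*5 = 5)
(p*G(5))*E = (5*5)*(-780) = 25*(-780) = -19500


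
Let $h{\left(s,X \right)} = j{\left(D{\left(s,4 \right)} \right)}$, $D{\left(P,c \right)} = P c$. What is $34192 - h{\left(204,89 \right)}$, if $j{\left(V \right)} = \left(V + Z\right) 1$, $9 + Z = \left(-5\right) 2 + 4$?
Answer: $33391$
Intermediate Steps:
$Z = -15$ ($Z = -9 + \left(\left(-5\right) 2 + 4\right) = -9 + \left(-10 + 4\right) = -9 - 6 = -15$)
$j{\left(V \right)} = -15 + V$ ($j{\left(V \right)} = \left(V - 15\right) 1 = \left(-15 + V\right) 1 = -15 + V$)
$h{\left(s,X \right)} = -15 + 4 s$ ($h{\left(s,X \right)} = -15 + s 4 = -15 + 4 s$)
$34192 - h{\left(204,89 \right)} = 34192 - \left(-15 + 4 \cdot 204\right) = 34192 - \left(-15 + 816\right) = 34192 - 801 = 33391$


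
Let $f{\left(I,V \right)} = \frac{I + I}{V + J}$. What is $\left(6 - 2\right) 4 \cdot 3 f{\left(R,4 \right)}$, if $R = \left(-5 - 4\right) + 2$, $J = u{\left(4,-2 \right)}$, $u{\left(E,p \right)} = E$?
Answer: $-84$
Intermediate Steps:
$J = 4$
$R = -7$ ($R = -9 + 2 = -7$)
$f{\left(I,V \right)} = \frac{2 I}{4 + V}$ ($f{\left(I,V \right)} = \frac{I + I}{V + 4} = \frac{2 I}{4 + V}$)
$\left(6 - 2\right) 4 \cdot 3 f{\left(R,4 \right)} = \left(6 - 2\right) 4 \cdot 3 \cdot 2 \left(-7\right) \frac{1}{4 + 4} = 4 \cdot 4 \cdot 3 \cdot 2 \left(-7\right) \frac{1}{8} = 16 \cdot 3 \cdot 2 \left(-7\right) \frac{1}{8} = 48 \left(- \frac{7}{4}\right) = -84$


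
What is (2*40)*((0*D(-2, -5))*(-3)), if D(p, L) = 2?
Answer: 0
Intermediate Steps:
(2*40)*((0*D(-2, -5))*(-3)) = (2*40)*((0*2)*(-3)) = 80*(0*(-3)) = 80*0 = 0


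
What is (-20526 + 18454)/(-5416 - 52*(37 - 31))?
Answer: 259/716 ≈ 0.36173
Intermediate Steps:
(-20526 + 18454)/(-5416 - 52*(37 - 31)) = -2072/(-5416 - 52*6) = -2072/(-5416 - 312) = -2072/(-5728) = -2072*(-1/5728) = 259/716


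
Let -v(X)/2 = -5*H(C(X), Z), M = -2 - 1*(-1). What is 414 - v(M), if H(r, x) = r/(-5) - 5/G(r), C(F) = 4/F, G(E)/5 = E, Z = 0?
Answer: 807/2 ≈ 403.50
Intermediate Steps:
G(E) = 5*E
M = -1 (M = -2 + 1 = -1)
H(r, x) = -1/r - r/5 (H(r, x) = r/(-5) - 5*1/(5*r) = r*(-1/5) - 1/r = -r/5 - 1/r = -1/r - r/5)
v(X) = -8/X - 5*X/2 (v(X) = -(-10)*(-1/(4/X) - 4/(5*X)) = -(-10)*(-X/4 - 4/(5*X)) = -(-10)*(-4/(5*X) - X/4) = -2*(4/X + 5*X/4) = -8/X - 5*X/2)
414 - v(M) = 414 - (-8/(-1) - 5/2*(-1)) = 414 - (-8*(-1) + 5/2) = 414 - (8 + 5/2) = 414 - 1*21/2 = 414 - 21/2 = 807/2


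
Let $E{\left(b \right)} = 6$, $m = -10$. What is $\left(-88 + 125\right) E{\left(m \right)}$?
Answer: $222$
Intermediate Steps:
$\left(-88 + 125\right) E{\left(m \right)} = \left(-88 + 125\right) 6 = 37 \cdot 6 = 222$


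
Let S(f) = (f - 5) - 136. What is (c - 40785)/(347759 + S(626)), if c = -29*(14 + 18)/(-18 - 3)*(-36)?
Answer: -296631/2437708 ≈ -0.12168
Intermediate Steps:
S(f) = -141 + f (S(f) = (-5 + f) - 136 = -141 + f)
c = -11136/7 (c = -928/(-21)*(-36) = -928*(-1)/21*(-36) = -29*(-32/21)*(-36) = (928/21)*(-36) = -11136/7 ≈ -1590.9)
(c - 40785)/(347759 + S(626)) = (-11136/7 - 40785)/(347759 + (-141 + 626)) = -296631/(7*(347759 + 485)) = -296631/7/348244 = -296631/7*1/348244 = -296631/2437708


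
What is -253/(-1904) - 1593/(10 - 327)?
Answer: 3113273/603568 ≈ 5.1581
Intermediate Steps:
-253/(-1904) - 1593/(10 - 327) = -253*(-1/1904) - 1593/(-317) = 253/1904 - 1593*(-1/317) = 253/1904 + 1593/317 = 3113273/603568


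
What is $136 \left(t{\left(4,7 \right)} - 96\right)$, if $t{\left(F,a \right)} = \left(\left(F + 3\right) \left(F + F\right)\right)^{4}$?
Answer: $1337478400$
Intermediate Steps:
$t{\left(F,a \right)} = 16 F^{4} \left(3 + F\right)^{4}$ ($t{\left(F,a \right)} = \left(\left(3 + F\right) 2 F\right)^{4} = \left(2 F \left(3 + F\right)\right)^{4} = 16 F^{4} \left(3 + F\right)^{4}$)
$136 \left(t{\left(4,7 \right)} - 96\right) = 136 \left(16 \cdot 4^{4} \left(3 + 4\right)^{4} - 96\right) = 136 \left(16 \cdot 256 \cdot 7^{4} - 96\right) = 136 \left(16 \cdot 256 \cdot 2401 - 96\right) = 136 \left(9834496 - 96\right) = 136 \cdot 9834400 = 1337478400$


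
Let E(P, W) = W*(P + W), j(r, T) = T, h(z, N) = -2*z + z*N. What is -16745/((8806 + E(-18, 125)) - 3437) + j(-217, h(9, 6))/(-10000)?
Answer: -10507799/11715000 ≈ -0.89695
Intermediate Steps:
h(z, N) = -2*z + N*z
-16745/((8806 + E(-18, 125)) - 3437) + j(-217, h(9, 6))/(-10000) = -16745/((8806 + 125*(-18 + 125)) - 3437) + (9*(-2 + 6))/(-10000) = -16745/((8806 + 125*107) - 3437) + (9*4)*(-1/10000) = -16745/((8806 + 13375) - 3437) + 36*(-1/10000) = -16745/(22181 - 3437) - 9/2500 = -16745/18744 - 9/2500 = -10507799/11715000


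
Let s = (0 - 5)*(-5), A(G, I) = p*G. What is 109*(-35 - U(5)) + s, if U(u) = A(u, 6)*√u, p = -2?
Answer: -3790 + 1090*√5 ≈ -1352.7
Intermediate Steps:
A(G, I) = -2*G
s = 25 (s = -5*(-5) = 25)
U(u) = -2*u^(3/2) (U(u) = (-2*u)*√u = -2*u^(3/2))
109*(-35 - U(5)) + s = 109*(-35 - (-2)*5^(3/2)) + 25 = 109*(-35 - (-2)*5*√5) + 25 = 109*(-35 - (-10)*√5) + 25 = 109*(-35 + 10*√5) + 25 = (-3815 + 1090*√5) + 25 = -3790 + 1090*√5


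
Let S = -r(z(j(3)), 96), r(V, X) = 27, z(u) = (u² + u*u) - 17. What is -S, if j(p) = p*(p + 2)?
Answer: 27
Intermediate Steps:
j(p) = p*(2 + p)
z(u) = -17 + 2*u² (z(u) = (u² + u²) - 17 = 2*u² - 17 = -17 + 2*u²)
S = -27 (S = -1*27 = -27)
-S = -1*(-27) = 27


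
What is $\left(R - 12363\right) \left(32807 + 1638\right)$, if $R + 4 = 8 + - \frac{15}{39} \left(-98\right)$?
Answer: $- \frac{5517296765}{13} \approx -4.2441 \cdot 10^{8}$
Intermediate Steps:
$R = \frac{542}{13}$ ($R = -4 + \left(8 + - \frac{15}{39} \left(-98\right)\right) = -4 + \left(8 + \left(-15\right) \frac{1}{39} \left(-98\right)\right) = -4 + \left(8 - - \frac{490}{13}\right) = -4 + \left(8 + \frac{490}{13}\right) = -4 + \frac{594}{13} = \frac{542}{13} \approx 41.692$)
$\left(R - 12363\right) \left(32807 + 1638\right) = \left(\frac{542}{13} - 12363\right) \left(32807 + 1638\right) = \left(\frac{542}{13} - 12363\right) 34445 = \left(- \frac{160177}{13}\right) 34445 = - \frac{5517296765}{13}$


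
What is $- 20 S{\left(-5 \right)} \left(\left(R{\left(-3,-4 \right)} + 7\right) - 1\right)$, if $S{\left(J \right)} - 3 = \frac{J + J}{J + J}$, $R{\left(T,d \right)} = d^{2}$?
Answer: $-1760$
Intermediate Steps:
$S{\left(J \right)} = 4$ ($S{\left(J \right)} = 3 + \frac{J + J}{J + J} = 3 + \frac{2 J}{2 J} = 3 + 2 J \frac{1}{2 J} = 3 + 1 = 4$)
$- 20 S{\left(-5 \right)} \left(\left(R{\left(-3,-4 \right)} + 7\right) - 1\right) = \left(-20\right) 4 \left(\left(\left(-4\right)^{2} + 7\right) - 1\right) = - 80 \left(\left(16 + 7\right) - 1\right) = - 80 \left(23 - 1\right) = \left(-80\right) 22 = -1760$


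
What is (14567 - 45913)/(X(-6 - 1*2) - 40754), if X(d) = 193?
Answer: 31346/40561 ≈ 0.77281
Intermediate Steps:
(14567 - 45913)/(X(-6 - 1*2) - 40754) = (14567 - 45913)/(193 - 40754) = -31346/(-40561) = -31346*(-1/40561) = 31346/40561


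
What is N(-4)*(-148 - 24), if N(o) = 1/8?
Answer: -43/2 ≈ -21.500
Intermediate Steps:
N(o) = 1/8
N(-4)*(-148 - 24) = (-148 - 24)/8 = (1/8)*(-172) = -43/2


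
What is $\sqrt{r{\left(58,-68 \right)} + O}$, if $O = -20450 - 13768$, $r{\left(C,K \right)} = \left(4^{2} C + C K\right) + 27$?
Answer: $i \sqrt{37207} \approx 192.89 i$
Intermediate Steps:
$r{\left(C,K \right)} = 27 + 16 C + C K$ ($r{\left(C,K \right)} = \left(16 C + C K\right) + 27 = 27 + 16 C + C K$)
$O = -34218$
$\sqrt{r{\left(58,-68 \right)} + O} = \sqrt{\left(27 + 16 \cdot 58 + 58 \left(-68\right)\right) - 34218} = \sqrt{\left(27 + 928 - 3944\right) - 34218} = \sqrt{-2989 - 34218} = \sqrt{-37207} = i \sqrt{37207}$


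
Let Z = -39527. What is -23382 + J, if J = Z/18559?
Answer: -433986065/18559 ≈ -23384.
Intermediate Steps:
J = -39527/18559 ≈ -2.1298
-23382 + J = -23382 - 39527/18559 = -433986065/18559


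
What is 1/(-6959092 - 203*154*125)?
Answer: -1/10866842 ≈ -9.2023e-8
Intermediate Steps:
1/(-6959092 - 203*154*125) = 1/(-6959092 - 31262*125) = 1/(-6959092 - 3907750) = 1/(-10866842) = -1/10866842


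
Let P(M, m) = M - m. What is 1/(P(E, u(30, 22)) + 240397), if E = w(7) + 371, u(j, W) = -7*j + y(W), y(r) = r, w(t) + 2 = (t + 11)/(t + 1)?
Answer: 4/963825 ≈ 4.1501e-6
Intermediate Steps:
w(t) = -2 + (11 + t)/(1 + t) (w(t) = -2 + (t + 11)/(t + 1) = -2 + (11 + t)/(1 + t))
u(j, W) = W - 7*j (u(j, W) = -7*j + W = W - 7*j)
E = 1485/4 (E = (9 - 1*7)/(1 + 7) + 371 = (9 - 7)/8 + 371 = (⅛)*2 + 371 = ¼ + 371 = 1485/4 ≈ 371.25)
1/(P(E, u(30, 22)) + 240397) = 1/((1485/4 - (22 - 7*30)) + 240397) = 1/((1485/4 - (22 - 210)) + 240397) = 1/((1485/4 - 1*(-188)) + 240397) = 1/((1485/4 + 188) + 240397) = 1/(2237/4 + 240397) = 1/(963825/4) = 4/963825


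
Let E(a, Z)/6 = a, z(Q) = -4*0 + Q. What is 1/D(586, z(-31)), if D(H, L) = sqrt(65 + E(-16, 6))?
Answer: -I*sqrt(31)/31 ≈ -0.17961*I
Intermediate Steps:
z(Q) = Q (z(Q) = 0 + Q = Q)
E(a, Z) = 6*a
D(H, L) = I*sqrt(31) (D(H, L) = sqrt(65 + 6*(-16)) = sqrt(65 - 96) = sqrt(-31) = I*sqrt(31))
1/D(586, z(-31)) = 1/(I*sqrt(31)) = -I*sqrt(31)/31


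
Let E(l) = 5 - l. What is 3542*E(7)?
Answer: -7084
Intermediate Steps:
3542*E(7) = 3542*(5 - 1*7) = 3542*(5 - 7) = 3542*(-2) = -7084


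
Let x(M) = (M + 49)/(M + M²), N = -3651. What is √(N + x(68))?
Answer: 5*I*√89306355/782 ≈ 60.423*I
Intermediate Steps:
x(M) = (49 + M)/(M + M²)
√(N + x(68)) = √(-3651 + (49 + 68)/(68*(1 + 68))) = √(-3651 + (1/68)*117/69) = √(-3651 + (1/68)*(1/69)*117) = √(-3651 + 39/1564) = √(-5710125/1564) = 5*I*√89306355/782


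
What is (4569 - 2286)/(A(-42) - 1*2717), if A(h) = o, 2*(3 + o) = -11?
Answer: -1522/1817 ≈ -0.83764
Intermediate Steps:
o = -17/2 (o = -3 + (½)*(-11) = -3 - 11/2 = -17/2 ≈ -8.5000)
A(h) = -17/2
(4569 - 2286)/(A(-42) - 1*2717) = (4569 - 2286)/(-17/2 - 1*2717) = 2283/(-17/2 - 2717) = 2283/(-5451/2) = 2283*(-2/5451) = -1522/1817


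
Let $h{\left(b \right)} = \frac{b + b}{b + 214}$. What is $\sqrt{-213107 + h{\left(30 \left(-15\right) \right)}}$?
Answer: $\frac{4 i \sqrt{46363262}}{59} \approx 461.63 i$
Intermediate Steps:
$h{\left(b \right)} = \frac{2 b}{214 + b}$
$\sqrt{-213107 + h{\left(30 \left(-15\right) \right)}} = \sqrt{-213107 + \frac{2 \cdot 30 \left(-15\right)}{214 + 30 \left(-15\right)}} = \sqrt{-213107 + 2 \left(-450\right) \frac{1}{214 - 450}} = \sqrt{-213107 + 2 \left(-450\right) \frac{1}{-236}} = \sqrt{-213107 + 2 \left(-450\right) \left(- \frac{1}{236}\right)} = \sqrt{-213107 + \frac{225}{59}} = \sqrt{- \frac{12573088}{59}} = \frac{4 i \sqrt{46363262}}{59}$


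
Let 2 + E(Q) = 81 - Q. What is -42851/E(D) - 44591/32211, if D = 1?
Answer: -461250553/837486 ≈ -550.76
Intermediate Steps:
E(Q) = 79 - Q (E(Q) = -2 + (81 - Q) = 79 - Q)
-42851/E(D) - 44591/32211 = -42851/(79 - 1*1) - 44591/32211 = -42851/(79 - 1) - 44591*1/32211 = -42851/78 - 44591/32211 = -461250553/837486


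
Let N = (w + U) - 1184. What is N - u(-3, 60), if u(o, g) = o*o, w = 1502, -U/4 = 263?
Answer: -743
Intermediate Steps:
U = -1052 (U = -4*263 = -1052)
u(o, g) = o²
N = -734 (N = (1502 - 1052) - 1184 = 450 - 1184 = -734)
N - u(-3, 60) = -734 - 1*(-3)² = -734 - 1*9 = -734 - 9 = -743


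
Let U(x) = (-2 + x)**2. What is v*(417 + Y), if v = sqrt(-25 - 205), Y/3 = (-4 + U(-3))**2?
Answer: 1740*I*sqrt(230) ≈ 26388.0*I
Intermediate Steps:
Y = 1323 (Y = 3*(-4 + (-2 - 3)**2)**2 = 3*(-4 + (-5)**2)**2 = 3*(-4 + 25)**2 = 3*21**2 = 3*441 = 1323)
v = I*sqrt(230) (v = sqrt(-230) = I*sqrt(230) ≈ 15.166*I)
v*(417 + Y) = (I*sqrt(230))*(417 + 1323) = (I*sqrt(230))*1740 = 1740*I*sqrt(230)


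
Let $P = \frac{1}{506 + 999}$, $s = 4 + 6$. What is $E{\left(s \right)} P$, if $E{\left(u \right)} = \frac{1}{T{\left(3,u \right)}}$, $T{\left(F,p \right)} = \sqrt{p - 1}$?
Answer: $\frac{1}{4515} \approx 0.00022148$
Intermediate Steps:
$s = 10$
$T{\left(F,p \right)} = \sqrt{-1 + p}$
$E{\left(u \right)} = \frac{1}{\sqrt{-1 + u}}$
$P = \frac{1}{1505} \approx 0.00066445$
$E{\left(s \right)} P = \frac{1}{\sqrt{-1 + 10}} \cdot \frac{1}{1505} = \frac{1}{\sqrt{9}} \cdot \frac{1}{1505} = \frac{1}{3} \cdot \frac{1}{1505} = \frac{1}{4515}$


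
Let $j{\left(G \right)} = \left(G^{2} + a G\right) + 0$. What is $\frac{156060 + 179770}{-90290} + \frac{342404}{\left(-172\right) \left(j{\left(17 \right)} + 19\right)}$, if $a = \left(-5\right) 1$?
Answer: $- \frac{1094918816}{86579081} \approx -12.646$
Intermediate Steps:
$a = -5$
$j{\left(G \right)} = G^{2} - 5 G$ ($j{\left(G \right)} = \left(G^{2} - 5 G\right) + 0 = G^{2} - 5 G$)
$\frac{156060 + 179770}{-90290} + \frac{342404}{\left(-172\right) \left(j{\left(17 \right)} + 19\right)} = \frac{156060 + 179770}{-90290} + \frac{342404}{\left(-172\right) \left(17 \left(-5 + 17\right) + 19\right)} = 335830 \left(- \frac{1}{90290}\right) + \frac{342404}{\left(-172\right) \left(17 \cdot 12 + 19\right)} = - \frac{33583}{9029} + \frac{342404}{\left(-172\right) \left(204 + 19\right)} = - \frac{33583}{9029} + \frac{342404}{\left(-172\right) 223} = - \frac{33583}{9029} + \frac{342404}{-38356} = - \frac{33583}{9029} + 342404 \left(- \frac{1}{38356}\right) = - \frac{33583}{9029} - \frac{85601}{9589} = - \frac{1094918816}{86579081}$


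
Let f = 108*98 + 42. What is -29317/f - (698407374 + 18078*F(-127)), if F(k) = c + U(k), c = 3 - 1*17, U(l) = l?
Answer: -7394191132693/10626 ≈ -6.9586e+8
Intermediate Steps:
c = -14 (c = 3 - 17 = -14)
F(k) = -14 + k
f = 10626 (f = 10584 + 42 = 10626)
-29317/f - (698407374 + 18078*F(-127)) = -29317/10626 - (698407374 + 18078*(-14 - 127)) = -29317*1/10626 - 18078/(1/((-141 + 24082) + 14551)) = -29317/10626 - 18078/(1/(23941 + 14551)) = -29317/10626 - 18078/(1/38492) = -29317/10626 - 18078/1/38492 = -29317/10626 - 18078*38492 = -29317/10626 - 695858376 = -7394191132693/10626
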